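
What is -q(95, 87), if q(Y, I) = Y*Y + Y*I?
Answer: -17290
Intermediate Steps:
q(Y, I) = Y² + I*Y
-q(95, 87) = -95*(87 + 95) = -95*182 = -1*17290 = -17290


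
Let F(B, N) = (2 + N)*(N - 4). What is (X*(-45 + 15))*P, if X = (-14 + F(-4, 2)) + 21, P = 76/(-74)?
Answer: -1140/37 ≈ -30.811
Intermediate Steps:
P = -38/37 (P = 76*(-1/74) = -38/37 ≈ -1.0270)
F(B, N) = (-4 + N)*(2 + N) (F(B, N) = (2 + N)*(-4 + N) = (-4 + N)*(2 + N))
X = -1 (X = (-14 + (-8 + 2² - 2*2)) + 21 = (-14 + (-8 + 4 - 4)) + 21 = (-14 - 8) + 21 = -22 + 21 = -1)
(X*(-45 + 15))*P = -(-45 + 15)*(-38/37) = -1*(-30)*(-38/37) = 30*(-38/37) = -1140/37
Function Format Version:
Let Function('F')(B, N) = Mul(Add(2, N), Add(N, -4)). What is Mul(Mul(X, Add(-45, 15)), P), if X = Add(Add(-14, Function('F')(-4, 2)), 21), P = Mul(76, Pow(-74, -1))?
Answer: Rational(-1140, 37) ≈ -30.811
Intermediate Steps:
P = Rational(-38, 37) (P = Mul(76, Rational(-1, 74)) = Rational(-38, 37) ≈ -1.0270)
Function('F')(B, N) = Mul(Add(-4, N), Add(2, N)) (Function('F')(B, N) = Mul(Add(2, N), Add(-4, N)) = Mul(Add(-4, N), Add(2, N)))
X = -1 (X = Add(Add(-14, Add(-8, Pow(2, 2), Mul(-2, 2))), 21) = Add(Add(-14, Add(-8, 4, -4)), 21) = Add(Add(-14, -8), 21) = Add(-22, 21) = -1)
Mul(Mul(X, Add(-45, 15)), P) = Mul(Mul(-1, Add(-45, 15)), Rational(-38, 37)) = Mul(Mul(-1, -30), Rational(-38, 37)) = Mul(30, Rational(-38, 37)) = Rational(-1140, 37)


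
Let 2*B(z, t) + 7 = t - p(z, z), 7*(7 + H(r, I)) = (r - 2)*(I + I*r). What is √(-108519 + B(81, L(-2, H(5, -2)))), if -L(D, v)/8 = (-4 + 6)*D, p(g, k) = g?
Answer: I*√108547 ≈ 329.46*I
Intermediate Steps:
H(r, I) = -7 + (-2 + r)*(I + I*r)/7 (H(r, I) = -7 + ((r - 2)*(I + I*r))/7 = -7 + ((-2 + r)*(I + I*r))/7 = -7 + (-2 + r)*(I + I*r)/7)
L(D, v) = -16*D (L(D, v) = -8*(-4 + 6)*D = -16*D)
B(z, t) = -7/2 + t/2 - z/2 (B(z, t) = -7/2 + (t - z)/2 = -7/2 + (t/2 - z/2) = -7/2 + t/2 - z/2)
√(-108519 + B(81, L(-2, H(5, -2)))) = √(-108519 + (-7/2 + (-16*(-2))/2 - ½*81)) = √(-108519 + (-7/2 + (½)*32 - 81/2)) = √(-108519 + (-7/2 + 16 - 81/2)) = √(-108519 - 28) = √(-108547) = I*√108547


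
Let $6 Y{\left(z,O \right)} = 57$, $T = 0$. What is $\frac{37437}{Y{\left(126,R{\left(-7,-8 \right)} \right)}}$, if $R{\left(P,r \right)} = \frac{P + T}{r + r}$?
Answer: $\frac{74874}{19} \approx 3940.7$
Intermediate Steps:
$R{\left(P,r \right)} = \frac{P}{2 r}$ ($R{\left(P,r \right)} = \frac{P + 0}{r + r} = \frac{P}{2 r}$)
$Y{\left(z,O \right)} = \frac{19}{2}$ ($Y{\left(z,O \right)} = \frac{1}{6} \cdot 57 = \frac{19}{2}$)
$\frac{37437}{Y{\left(126,R{\left(-7,-8 \right)} \right)}} = \frac{37437}{\frac{19}{2}} = 37437 \cdot \frac{2}{19} = \frac{74874}{19}$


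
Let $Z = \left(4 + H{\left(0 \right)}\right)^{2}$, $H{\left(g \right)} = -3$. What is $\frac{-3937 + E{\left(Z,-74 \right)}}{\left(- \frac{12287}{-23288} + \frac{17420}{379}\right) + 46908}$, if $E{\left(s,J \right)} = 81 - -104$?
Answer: $- \frac{33115722304}{414427471749} \approx -0.079907$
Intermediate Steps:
$Z = 1$ ($Z = \left(4 - 3\right)^{2} = 1^{2} = 1$)
$E{\left(s,J \right)} = 185$ ($E{\left(s,J \right)} = 81 + 104 = 185$)
$\frac{-3937 + E{\left(Z,-74 \right)}}{\left(- \frac{12287}{-23288} + \frac{17420}{379}\right) + 46908} = \frac{-3937 + 185}{\left(- \frac{12287}{-23288} + \frac{17420}{379}\right) + 46908} = - \frac{3752}{\left(\left(-12287\right) \left(- \frac{1}{23288}\right) + 17420 \cdot \frac{1}{379}\right) + 46908} = - \frac{3752}{\left(\frac{12287}{23288} + \frac{17420}{379}\right) + 46908} = - \frac{3752}{\frac{410333733}{8826152} + 46908} = - \frac{3752}{\frac{414427471749}{8826152}} = \left(-3752\right) \frac{8826152}{414427471749} = - \frac{33115722304}{414427471749}$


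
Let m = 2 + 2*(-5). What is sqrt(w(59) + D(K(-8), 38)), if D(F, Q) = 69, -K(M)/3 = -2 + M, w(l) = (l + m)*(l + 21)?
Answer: 3*sqrt(461) ≈ 64.413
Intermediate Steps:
m = -8 (m = 2 - 10 = -8)
w(l) = (-8 + l)*(21 + l) (w(l) = (l - 8)*(l + 21) = (-8 + l)*(21 + l))
K(M) = 6 - 3*M (K(M) = -3*(-2 + M) = 6 - 3*M)
sqrt(w(59) + D(K(-8), 38)) = sqrt((-168 + 59**2 + 13*59) + 69) = sqrt((-168 + 3481 + 767) + 69) = sqrt(4080 + 69) = sqrt(4149) = 3*sqrt(461)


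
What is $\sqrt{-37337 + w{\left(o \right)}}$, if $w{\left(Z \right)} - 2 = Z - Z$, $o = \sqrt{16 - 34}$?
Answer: $i \sqrt{37335} \approx 193.22 i$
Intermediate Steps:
$o = 3 i \sqrt{2}$ ($o = \sqrt{-18} = 3 i \sqrt{2} \approx 4.2426 i$)
$w{\left(Z \right)} = 2$ ($w{\left(Z \right)} = 2 + \left(Z - Z\right) = 2 + 0 = 2$)
$\sqrt{-37337 + w{\left(o \right)}} = \sqrt{-37337 + 2} = \sqrt{-37335} = i \sqrt{37335}$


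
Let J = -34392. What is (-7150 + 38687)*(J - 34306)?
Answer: -2166528826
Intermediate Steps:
(-7150 + 38687)*(J - 34306) = (-7150 + 38687)*(-34392 - 34306) = 31537*(-68698) = -2166528826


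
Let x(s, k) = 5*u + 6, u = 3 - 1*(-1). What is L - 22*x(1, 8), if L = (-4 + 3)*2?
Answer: -574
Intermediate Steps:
u = 4 (u = 3 + 1 = 4)
L = -2 (L = -1*2 = -2)
x(s, k) = 26 (x(s, k) = 5*4 + 6 = 20 + 6 = 26)
L - 22*x(1, 8) = -2 - 22*26 = -2 - 572 = -574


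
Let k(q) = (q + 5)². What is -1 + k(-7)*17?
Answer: 67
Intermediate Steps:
k(q) = (5 + q)²
-1 + k(-7)*17 = -1 + (5 - 7)²*17 = -1 + (-2)²*17 = -1 + 4*17 = -1 + 68 = 67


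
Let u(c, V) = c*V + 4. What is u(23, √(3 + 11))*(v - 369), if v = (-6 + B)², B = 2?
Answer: -1412 - 8119*√14 ≈ -31791.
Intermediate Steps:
v = 16 (v = (-6 + 2)² = (-4)² = 16)
u(c, V) = 4 + V*c (u(c, V) = V*c + 4 = 4 + V*c)
u(23, √(3 + 11))*(v - 369) = (4 + √(3 + 11)*23)*(16 - 369) = (4 + √14*23)*(-353) = (4 + 23*√14)*(-353) = -1412 - 8119*√14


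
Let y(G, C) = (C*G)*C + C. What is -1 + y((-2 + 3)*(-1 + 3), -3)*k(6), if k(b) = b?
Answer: 89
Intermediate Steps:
y(G, C) = C + G*C**2 (y(G, C) = G*C**2 + C = C + G*C**2)
-1 + y((-2 + 3)*(-1 + 3), -3)*k(6) = -1 - 3*(1 - 3*(-2 + 3)*(-1 + 3))*6 = -1 - 3*(1 - 3*2)*6 = -1 - 3*(1 - 6)*6 = -1 - 3*(-5)*6 = -1 + 15*6 = -1 + 90 = 89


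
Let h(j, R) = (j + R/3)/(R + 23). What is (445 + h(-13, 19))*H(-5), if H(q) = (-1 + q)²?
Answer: 112100/7 ≈ 16014.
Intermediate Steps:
h(j, R) = (j + R/3)/(23 + R) (h(j, R) = (j + R*(⅓))/(23 + R) = (j + R/3)/(23 + R))
(445 + h(-13, 19))*H(-5) = (445 + (-13 + (⅓)*19)/(23 + 19))*(-1 - 5)² = (445 + (-13 + 19/3)/42)*(-6)² = (445 + (1/42)*(-20/3))*36 = (445 - 10/63)*36 = (28025/63)*36 = 112100/7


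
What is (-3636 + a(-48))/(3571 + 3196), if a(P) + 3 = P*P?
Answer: -1335/6767 ≈ -0.19728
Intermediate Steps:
a(P) = -3 + P² (a(P) = -3 + P*P = -3 + P²)
(-3636 + a(-48))/(3571 + 3196) = (-3636 + (-3 + (-48)²))/(3571 + 3196) = (-3636 + (-3 + 2304))/6767 = (-3636 + 2301)*(1/6767) = -1335*1/6767 = -1335/6767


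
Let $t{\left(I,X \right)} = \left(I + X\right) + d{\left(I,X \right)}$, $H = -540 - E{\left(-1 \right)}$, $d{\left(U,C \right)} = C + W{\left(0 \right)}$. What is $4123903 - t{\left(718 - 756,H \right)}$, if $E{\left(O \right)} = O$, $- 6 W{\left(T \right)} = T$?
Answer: $4125019$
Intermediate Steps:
$W{\left(T \right)} = - \frac{T}{6}$
$d{\left(U,C \right)} = C$ ($d{\left(U,C \right)} = C - 0 = C + 0 = C$)
$H = -539$ ($H = -540 - -1 = -540 + 1 = -539$)
$t{\left(I,X \right)} = I + 2 X$ ($t{\left(I,X \right)} = \left(I + X\right) + X = I + 2 X$)
$4123903 - t{\left(718 - 756,H \right)} = 4123903 - \left(\left(718 - 756\right) + 2 \left(-539\right)\right) = 4123903 - \left(-38 - 1078\right) = 4123903 - -1116 = 4123903 + 1116 = 4125019$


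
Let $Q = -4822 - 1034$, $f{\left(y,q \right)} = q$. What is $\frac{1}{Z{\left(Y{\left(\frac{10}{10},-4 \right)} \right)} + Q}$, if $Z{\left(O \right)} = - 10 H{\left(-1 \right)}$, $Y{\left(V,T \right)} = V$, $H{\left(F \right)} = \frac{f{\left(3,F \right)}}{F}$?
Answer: $- \frac{1}{5866} \approx -0.00017047$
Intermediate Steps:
$H{\left(F \right)} = 1$ ($H{\left(F \right)} = \frac{F}{F} = 1$)
$Z{\left(O \right)} = -10$ ($Z{\left(O \right)} = \left(-10\right) 1 = -10$)
$Q = -5856$ ($Q = -4822 - 1034 = -5856$)
$\frac{1}{Z{\left(Y{\left(\frac{10}{10},-4 \right)} \right)} + Q} = \frac{1}{-10 - 5856} = \frac{1}{-5866} = - \frac{1}{5866}$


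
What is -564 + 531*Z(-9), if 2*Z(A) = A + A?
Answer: -5343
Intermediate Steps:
Z(A) = A (Z(A) = (A + A)/2 = (2*A)/2 = A)
-564 + 531*Z(-9) = -564 + 531*(-9) = -564 - 4779 = -5343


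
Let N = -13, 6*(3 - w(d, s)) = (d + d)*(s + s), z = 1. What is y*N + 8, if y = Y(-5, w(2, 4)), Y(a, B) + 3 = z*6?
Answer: -31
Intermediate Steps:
w(d, s) = 3 - 2*d*s/3 (w(d, s) = 3 - (d + d)*(s + s)/6 = 3 - 2*d*2*s/6 = 3 - 2*d*s/3)
Y(a, B) = 3 (Y(a, B) = -3 + 1*6 = -3 + 6 = 3)
y = 3
y*N + 8 = 3*(-13) + 8 = -39 + 8 = -31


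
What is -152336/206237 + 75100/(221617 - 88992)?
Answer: -188606532/1094087285 ≈ -0.17239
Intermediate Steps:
-152336/206237 + 75100/(221617 - 88992) = -152336*1/206237 + 75100/132625 = -152336/206237 + 75100*(1/132625) = -152336/206237 + 3004/5305 = -188606532/1094087285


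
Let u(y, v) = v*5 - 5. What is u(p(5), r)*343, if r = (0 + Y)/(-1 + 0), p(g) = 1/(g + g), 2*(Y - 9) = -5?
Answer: -25725/2 ≈ -12863.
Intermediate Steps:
Y = 13/2 (Y = 9 + (1/2)*(-5) = 9 - 5/2 = 13/2 ≈ 6.5000)
p(g) = 1/(2*g)
r = -13/2 (r = (0 + 13/2)/(-1 + 0) = (13/2)/(-1) = (13/2)*(-1) = -13/2 ≈ -6.5000)
u(y, v) = -5 + 5*v (u(y, v) = 5*v - 5 = -5 + 5*v)
u(p(5), r)*343 = (-5 + 5*(-13/2))*343 = (-5 - 65/2)*343 = -75/2*343 = -25725/2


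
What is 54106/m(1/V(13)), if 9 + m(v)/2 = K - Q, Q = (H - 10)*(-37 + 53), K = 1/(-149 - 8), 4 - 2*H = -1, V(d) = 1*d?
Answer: 4247321/17426 ≈ 243.73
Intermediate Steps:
V(d) = d
H = 5/2 (H = 2 - ½*(-1) = 2 + ½ = 5/2 ≈ 2.5000)
K = -1/157 (K = 1/(-157) = -1/157 ≈ -0.0063694)
Q = -120 (Q = (5/2 - 10)*(-37 + 53) = -15/2*16 = -120)
m(v) = 34852/157 (m(v) = -18 + 2*(-1/157 - 1*(-120)) = -18 + 2*(-1/157 + 120) = -18 + 2*(18839/157) = -18 + 37678/157 = 34852/157)
54106/m(1/V(13)) = 54106/(34852/157) = 54106*(157/34852) = 4247321/17426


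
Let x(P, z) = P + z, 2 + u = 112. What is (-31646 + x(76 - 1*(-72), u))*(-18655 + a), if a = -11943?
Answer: 960410024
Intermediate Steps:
u = 110 (u = -2 + 112 = 110)
(-31646 + x(76 - 1*(-72), u))*(-18655 + a) = (-31646 + ((76 - 1*(-72)) + 110))*(-18655 - 11943) = (-31646 + ((76 + 72) + 110))*(-30598) = (-31646 + (148 + 110))*(-30598) = (-31646 + 258)*(-30598) = -31388*(-30598) = 960410024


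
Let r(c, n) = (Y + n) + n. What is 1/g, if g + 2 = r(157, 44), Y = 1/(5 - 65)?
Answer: 60/5159 ≈ 0.011630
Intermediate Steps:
Y = -1/60 (Y = 1/(-60) = -1/60 ≈ -0.016667)
r(c, n) = -1/60 + 2*n (r(c, n) = (-1/60 + n) + n = -1/60 + 2*n)
g = 5159/60 (g = -2 + (-1/60 + 2*44) = -2 + (-1/60 + 88) = -2 + 5279/60 = 5159/60 ≈ 85.983)
1/g = 1/(5159/60) = 60/5159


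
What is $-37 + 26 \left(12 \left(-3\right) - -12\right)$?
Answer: $-661$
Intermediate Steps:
$-37 + 26 \left(12 \left(-3\right) - -12\right) = -37 + 26 \left(-36 + 12\right) = -37 + 26 \left(-24\right) = -37 - 624 = -661$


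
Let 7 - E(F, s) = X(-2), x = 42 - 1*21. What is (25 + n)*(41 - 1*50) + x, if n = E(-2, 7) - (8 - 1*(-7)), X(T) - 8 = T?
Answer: -78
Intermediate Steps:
x = 21 (x = 42 - 21 = 21)
X(T) = 8 + T
E(F, s) = 1 (E(F, s) = 7 - (8 - 2) = 7 - 1*6 = 7 - 6 = 1)
n = -14 (n = 1 - (8 - 1*(-7)) = 1 - (8 + 7) = 1 - 1*15 = 1 - 15 = -14)
(25 + n)*(41 - 1*50) + x = (25 - 14)*(41 - 1*50) + 21 = 11*(41 - 50) + 21 = 11*(-9) + 21 = -99 + 21 = -78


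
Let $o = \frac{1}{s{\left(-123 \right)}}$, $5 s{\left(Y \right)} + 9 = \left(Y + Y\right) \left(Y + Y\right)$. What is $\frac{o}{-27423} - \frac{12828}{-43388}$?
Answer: $\frac{5321322005192}{17998247701467} \approx 0.29566$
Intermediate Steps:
$s{\left(Y \right)} = - \frac{9}{5} + \frac{4 Y^{2}}{5}$ ($s{\left(Y \right)} = - \frac{9}{5} + \frac{\left(Y + Y\right) \left(Y + Y\right)}{5} = - \frac{9}{5} + \frac{2 Y 2 Y}{5} = - \frac{9}{5} + \frac{4 Y^{2}}{5}$)
$o = \frac{5}{60507}$ ($o = \frac{1}{- \frac{9}{5} + \frac{4 \left(-123\right)^{2}}{5}} = \frac{1}{- \frac{9}{5} + \frac{4}{5} \cdot 15129} = \frac{1}{- \frac{9}{5} + \frac{60516}{5}} = \frac{1}{\frac{60507}{5}} = \frac{5}{60507} \approx 8.2635 \cdot 10^{-5}$)
$\frac{o}{-27423} - \frac{12828}{-43388} = \frac{5}{60507 \left(-27423\right)} - \frac{12828}{-43388} = \frac{5}{60507} \left(- \frac{1}{27423}\right) - - \frac{3207}{10847} = - \frac{5}{1659283461} + \frac{3207}{10847} = \frac{5321322005192}{17998247701467}$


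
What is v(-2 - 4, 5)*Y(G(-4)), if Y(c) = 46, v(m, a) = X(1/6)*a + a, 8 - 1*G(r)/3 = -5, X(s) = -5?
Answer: -920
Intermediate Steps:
G(r) = 39 (G(r) = 24 - 3*(-5) = 24 + 15 = 39)
v(m, a) = -4*a (v(m, a) = -5*a + a = -4*a)
v(-2 - 4, 5)*Y(G(-4)) = -4*5*46 = -20*46 = -920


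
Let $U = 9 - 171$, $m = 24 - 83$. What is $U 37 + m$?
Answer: $-6053$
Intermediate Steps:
$m = -59$
$U = -162$
$U 37 + m = \left(-162\right) 37 - 59 = -5994 - 59 = -6053$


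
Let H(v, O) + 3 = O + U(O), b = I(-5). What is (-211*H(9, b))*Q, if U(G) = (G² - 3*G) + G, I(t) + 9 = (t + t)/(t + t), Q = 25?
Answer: -363975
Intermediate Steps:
I(t) = -8 (I(t) = -9 + (t + t)/(t + t) = -9 + (2*t)/((2*t)) = -9 + (2*t)*(1/(2*t)) = -9 + 1 = -8)
U(G) = G² - 2*G
b = -8
H(v, O) = -3 + O + O*(-2 + O) (H(v, O) = -3 + (O + O*(-2 + O)) = -3 + O + O*(-2 + O))
(-211*H(9, b))*Q = -211*(-3 + (-8)² - 1*(-8))*25 = -211*(-3 + 64 + 8)*25 = -211*69*25 = -14559*25 = -363975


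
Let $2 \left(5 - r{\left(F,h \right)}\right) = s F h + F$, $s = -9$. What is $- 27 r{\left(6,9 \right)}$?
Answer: $-6615$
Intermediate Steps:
$r{\left(F,h \right)} = 5 - \frac{F}{2} + \frac{9 F h}{2}$ ($r{\left(F,h \right)} = 5 - \frac{- 9 F h + F}{2} = 5 - \frac{F - 9 F h}{2} = 5 + \left(- \frac{F}{2} + \frac{9 F h}{2}\right) = 5 - \frac{F}{2} + \frac{9 F h}{2}$)
$- 27 r{\left(6,9 \right)} = - 27 \left(5 - 3 + \frac{9}{2} \cdot 6 \cdot 9\right) = - 27 \left(5 - 3 + 243\right) = \left(-27\right) 245 = -6615$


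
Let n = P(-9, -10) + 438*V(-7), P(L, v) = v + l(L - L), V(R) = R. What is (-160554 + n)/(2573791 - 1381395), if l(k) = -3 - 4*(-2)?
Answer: -163625/1192396 ≈ -0.13722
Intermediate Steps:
l(k) = 5 (l(k) = -3 + 8 = 5)
P(L, v) = 5 + v (P(L, v) = v + 5 = 5 + v)
n = -3071 (n = (5 - 10) + 438*(-7) = -5 - 3066 = -3071)
(-160554 + n)/(2573791 - 1381395) = (-160554 - 3071)/(2573791 - 1381395) = -163625/1192396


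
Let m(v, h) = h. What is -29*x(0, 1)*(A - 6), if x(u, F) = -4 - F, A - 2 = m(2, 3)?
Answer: -145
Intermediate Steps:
A = 5 (A = 2 + 3 = 5)
-29*x(0, 1)*(A - 6) = -29*(-4 - 1*1)*(5 - 6) = -29*(-4 - 1)*(-1) = -(-145)*(-1) = -29*5 = -145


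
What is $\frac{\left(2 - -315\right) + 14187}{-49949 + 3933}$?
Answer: $- \frac{1813}{5752} \approx -0.31519$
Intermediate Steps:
$\frac{\left(2 - -315\right) + 14187}{-49949 + 3933} = \frac{\left(2 + 315\right) + 14187}{-46016} = \left(317 + 14187\right) \left(- \frac{1}{46016}\right) = 14504 \left(- \frac{1}{46016}\right) = - \frac{1813}{5752}$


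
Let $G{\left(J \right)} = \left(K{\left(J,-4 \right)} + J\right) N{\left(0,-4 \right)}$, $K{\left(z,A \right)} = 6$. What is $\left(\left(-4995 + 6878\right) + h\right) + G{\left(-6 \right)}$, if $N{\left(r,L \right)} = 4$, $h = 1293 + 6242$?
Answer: $9418$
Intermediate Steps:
$h = 7535$
$G{\left(J \right)} = 24 + 4 J$ ($G{\left(J \right)} = \left(6 + J\right) 4 = 24 + 4 J$)
$\left(\left(-4995 + 6878\right) + h\right) + G{\left(-6 \right)} = \left(\left(-4995 + 6878\right) + 7535\right) + \left(24 + 4 \left(-6\right)\right) = \left(1883 + 7535\right) + \left(24 - 24\right) = 9418 + 0 = 9418$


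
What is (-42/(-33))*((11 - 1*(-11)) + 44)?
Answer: 84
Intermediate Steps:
(-42/(-33))*((11 - 1*(-11)) + 44) = (-42*(-1/33))*((11 + 11) + 44) = 14*(22 + 44)/11 = (14/11)*66 = 84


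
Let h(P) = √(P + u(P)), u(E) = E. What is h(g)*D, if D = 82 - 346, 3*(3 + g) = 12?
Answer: -264*√2 ≈ -373.35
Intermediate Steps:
g = 1 (g = -3 + (⅓)*12 = -3 + 4 = 1)
D = -264
h(P) = √2*√P (h(P) = √(P + P) = √(2*P) = √2*√P)
h(g)*D = (√2*√1)*(-264) = (√2*1)*(-264) = √2*(-264) = -264*√2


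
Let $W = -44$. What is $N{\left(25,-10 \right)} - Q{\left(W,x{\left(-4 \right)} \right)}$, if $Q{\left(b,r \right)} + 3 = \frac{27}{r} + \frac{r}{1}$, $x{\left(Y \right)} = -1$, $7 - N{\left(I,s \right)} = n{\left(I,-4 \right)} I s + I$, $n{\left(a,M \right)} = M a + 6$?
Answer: $-23487$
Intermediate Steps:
$n{\left(a,M \right)} = 6 + M a$
$N{\left(I,s \right)} = 7 - I - I s \left(6 - 4 I\right)$ ($N{\left(I,s \right)} = 7 - \left(\left(6 - 4 I\right) I s + I\right) = 7 - \left(I \left(6 - 4 I\right) s + I\right) = 7 - \left(I s \left(6 - 4 I\right) + I\right) = 7 - \left(I + I s \left(6 - 4 I\right)\right) = 7 - I - I s \left(6 - 4 I\right)$)
$Q{\left(b,r \right)} = -3 + r + \frac{27}{r}$ ($Q{\left(b,r \right)} = -3 + \left(\frac{27}{r} + \frac{r}{1}\right) = -3 + \left(\frac{27}{r} + r 1\right) = -3 + \left(\frac{27}{r} + r\right) = -3 + \left(r + \frac{27}{r}\right) = -3 + r + \frac{27}{r}$)
$N{\left(25,-10 \right)} - Q{\left(W,x{\left(-4 \right)} \right)} = \left(7 - 25 + 2 \cdot 25 \left(-10\right) \left(-3 + 2 \cdot 25\right)\right) - \left(-3 - 1 + \frac{27}{-1}\right) = \left(7 - 25 + 2 \cdot 25 \left(-10\right) \left(-3 + 50\right)\right) - \left(-3 - 1 + 27 \left(-1\right)\right) = \left(7 - 25 + 2 \cdot 25 \left(-10\right) 47\right) - \left(-3 - 1 - 27\right) = \left(7 - 25 - 23500\right) - -31 = -23518 + 31 = -23487$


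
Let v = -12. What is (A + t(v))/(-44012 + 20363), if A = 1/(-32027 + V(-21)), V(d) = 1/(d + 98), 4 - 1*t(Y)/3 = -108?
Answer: -828602131/58320278622 ≈ -0.014208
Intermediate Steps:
t(Y) = 336 (t(Y) = 12 - 3*(-108) = 12 + 324 = 336)
V(d) = 1/(98 + d)
A = -77/2466078 (A = 1/(-32027 + 1/(98 - 21)) = 1/(-32027 + 1/77) = 1/(-2466078/77) = -77/2466078 ≈ -3.1224e-5)
(A + t(v))/(-44012 + 20363) = (-77/2466078 + 336)/(-44012 + 20363) = (828602131/2466078)/(-23649) = (828602131/2466078)*(-1/23649) = -828602131/58320278622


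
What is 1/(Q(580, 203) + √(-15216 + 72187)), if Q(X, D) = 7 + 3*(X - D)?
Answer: 1138/1238073 - √56971/1238073 ≈ 0.00072638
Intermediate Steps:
Q(X, D) = 7 - 3*D + 3*X (Q(X, D) = 7 + (-3*D + 3*X) = 7 - 3*D + 3*X)
1/(Q(580, 203) + √(-15216 + 72187)) = 1/((7 - 3*203 + 3*580) + √(-15216 + 72187)) = 1/((7 - 609 + 1740) + √56971) = 1/(1138 + √56971)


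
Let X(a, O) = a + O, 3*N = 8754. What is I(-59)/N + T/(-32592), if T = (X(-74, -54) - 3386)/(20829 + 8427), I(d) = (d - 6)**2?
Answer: 143878448609/99369525312 ≈ 1.4479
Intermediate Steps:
N = 2918 (N = (1/3)*8754 = 2918)
X(a, O) = O + a
I(d) = (-6 + d)**2
T = -1757/14628 (T = ((-54 - 74) - 3386)/(20829 + 8427) = (-128 - 3386)/29256 = -3514*1/29256 = -1757/14628 ≈ -0.12011)
I(-59)/N + T/(-32592) = (-6 - 59)**2/2918 - 1757/14628/(-32592) = (-65)**2*(1/2918) - 1757/14628*(-1/32592) = 4225*(1/2918) + 251/68107968 = 4225/2918 + 251/68107968 = 143878448609/99369525312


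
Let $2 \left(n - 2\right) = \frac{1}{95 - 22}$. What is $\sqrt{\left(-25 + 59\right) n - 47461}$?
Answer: $\frac{18 i \sqrt{779494}}{73} \approx 217.7 i$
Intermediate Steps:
$n = \frac{293}{146}$ ($n = 2 + \frac{1}{2 \left(95 - 22\right)} = 2 + \frac{1}{2 \cdot 73} = 2 + \frac{1}{2} \cdot \frac{1}{73} = 2 + \frac{1}{146} = \frac{293}{146} \approx 2.0069$)
$\sqrt{\left(-25 + 59\right) n - 47461} = \sqrt{\left(-25 + 59\right) \frac{293}{146} - 47461} = \sqrt{34 \cdot \frac{293}{146} - 47461} = \sqrt{\frac{4981}{73} - 47461} = \sqrt{- \frac{3459672}{73}} = \frac{18 i \sqrt{779494}}{73}$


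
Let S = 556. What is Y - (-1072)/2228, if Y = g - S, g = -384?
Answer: -523312/557 ≈ -939.52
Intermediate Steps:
Y = -940 (Y = -384 - 1*556 = -384 - 556 = -940)
Y - (-1072)/2228 = -940 - (-1072)/2228 = -940 - 1*(-268/557) = -940 + 268/557 = -523312/557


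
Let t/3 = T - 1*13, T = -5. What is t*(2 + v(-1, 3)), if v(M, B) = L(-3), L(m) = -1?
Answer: -54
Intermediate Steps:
t = -54 (t = 3*(-5 - 1*13) = 3*(-5 - 13) = 3*(-18) = -54)
v(M, B) = -1
t*(2 + v(-1, 3)) = -54*(2 - 1) = -54*1 = -54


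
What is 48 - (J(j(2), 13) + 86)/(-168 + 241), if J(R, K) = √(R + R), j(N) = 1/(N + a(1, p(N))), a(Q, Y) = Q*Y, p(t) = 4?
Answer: 3418/73 - √3/219 ≈ 46.814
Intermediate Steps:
j(N) = 1/(4 + N) (j(N) = 1/(N + 1*4) = 1/(N + 4) = 1/(4 + N))
J(R, K) = √2*√R (J(R, K) = √(2*R) = √2*√R)
48 - (J(j(2), 13) + 86)/(-168 + 241) = 48 - (√2*√(1/(4 + 2)) + 86)/(-168 + 241) = 48 - (√2*√(1/6) + 86)/73 = 48 - (√2*√(⅙) + 86)/73 = 48 - (√2*(√6/6) + 86)/73 = 48 - (√3/3 + 86)/73 = 48 - (86 + √3/3)/73 = 48 - (86/73 + √3/219) = 48 + (-86/73 - √3/219) = 3418/73 - √3/219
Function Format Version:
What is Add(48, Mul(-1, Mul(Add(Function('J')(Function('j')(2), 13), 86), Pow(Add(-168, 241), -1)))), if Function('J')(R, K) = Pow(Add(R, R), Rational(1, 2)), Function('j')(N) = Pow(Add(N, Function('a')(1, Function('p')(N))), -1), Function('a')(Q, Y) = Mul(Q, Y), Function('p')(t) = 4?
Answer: Add(Rational(3418, 73), Mul(Rational(-1, 219), Pow(3, Rational(1, 2)))) ≈ 46.814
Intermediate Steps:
Function('j')(N) = Pow(Add(4, N), -1) (Function('j')(N) = Pow(Add(N, Mul(1, 4)), -1) = Pow(Add(N, 4), -1) = Pow(Add(4, N), -1))
Function('J')(R, K) = Mul(Pow(2, Rational(1, 2)), Pow(R, Rational(1, 2))) (Function('J')(R, K) = Pow(Mul(2, R), Rational(1, 2)) = Mul(Pow(2, Rational(1, 2)), Pow(R, Rational(1, 2))))
Add(48, Mul(-1, Mul(Add(Function('J')(Function('j')(2), 13), 86), Pow(Add(-168, 241), -1)))) = Add(48, Mul(-1, Mul(Add(Mul(Pow(2, Rational(1, 2)), Pow(Pow(Add(4, 2), -1), Rational(1, 2))), 86), Pow(Add(-168, 241), -1)))) = Add(48, Mul(-1, Mul(Add(Mul(Pow(2, Rational(1, 2)), Pow(Pow(6, -1), Rational(1, 2))), 86), Pow(73, -1)))) = Add(48, Mul(-1, Mul(Add(Mul(Pow(2, Rational(1, 2)), Pow(Rational(1, 6), Rational(1, 2))), 86), Rational(1, 73)))) = Add(48, Mul(-1, Mul(Add(Mul(Pow(2, Rational(1, 2)), Mul(Rational(1, 6), Pow(6, Rational(1, 2)))), 86), Rational(1, 73)))) = Add(48, Mul(-1, Mul(Add(Mul(Rational(1, 3), Pow(3, Rational(1, 2))), 86), Rational(1, 73)))) = Add(48, Mul(-1, Mul(Add(86, Mul(Rational(1, 3), Pow(3, Rational(1, 2)))), Rational(1, 73)))) = Add(48, Mul(-1, Add(Rational(86, 73), Mul(Rational(1, 219), Pow(3, Rational(1, 2)))))) = Add(48, Add(Rational(-86, 73), Mul(Rational(-1, 219), Pow(3, Rational(1, 2))))) = Add(Rational(3418, 73), Mul(Rational(-1, 219), Pow(3, Rational(1, 2))))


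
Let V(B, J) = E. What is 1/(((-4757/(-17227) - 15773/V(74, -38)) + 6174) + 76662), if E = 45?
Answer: 775215/63944202334 ≈ 1.2123e-5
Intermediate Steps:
V(B, J) = 45
1/(((-4757/(-17227) - 15773/V(74, -38)) + 6174) + 76662) = 1/(((-4757/(-17227) - 15773/45) + 6174) + 76662) = 1/(((-4757*(-1/17227) - 15773*1/45) + 6174) + 76662) = 1/(((4757/17227 - 15773/45) + 6174) + 76662) = 1/((-271507406/775215 + 6174) + 76662) = 1/(4514670004/775215 + 76662) = 1/(63944202334/775215) = 775215/63944202334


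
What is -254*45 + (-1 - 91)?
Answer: -11522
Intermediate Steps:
-254*45 + (-1 - 91) = -11430 - 92 = -11522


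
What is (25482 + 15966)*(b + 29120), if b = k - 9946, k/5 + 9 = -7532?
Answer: -768072888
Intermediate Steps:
k = -37705 (k = -45 + 5*(-7532) = -45 - 37660 = -37705)
b = -47651 (b = -37705 - 9946 = -47651)
(25482 + 15966)*(b + 29120) = (25482 + 15966)*(-47651 + 29120) = 41448*(-18531) = -768072888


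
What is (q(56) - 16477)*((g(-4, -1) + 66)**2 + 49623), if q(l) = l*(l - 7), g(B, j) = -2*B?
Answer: -756674567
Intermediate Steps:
q(l) = l*(-7 + l)
(q(56) - 16477)*((g(-4, -1) + 66)**2 + 49623) = (56*(-7 + 56) - 16477)*((-2*(-4) + 66)**2 + 49623) = (56*49 - 16477)*((8 + 66)**2 + 49623) = (2744 - 16477)*(74**2 + 49623) = -13733*(5476 + 49623) = -13733*55099 = -756674567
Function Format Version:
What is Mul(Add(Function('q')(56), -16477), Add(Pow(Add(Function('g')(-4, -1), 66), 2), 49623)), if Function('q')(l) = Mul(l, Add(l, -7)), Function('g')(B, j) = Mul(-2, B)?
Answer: -756674567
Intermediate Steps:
Function('q')(l) = Mul(l, Add(-7, l))
Mul(Add(Function('q')(56), -16477), Add(Pow(Add(Function('g')(-4, -1), 66), 2), 49623)) = Mul(Add(Mul(56, Add(-7, 56)), -16477), Add(Pow(Add(Mul(-2, -4), 66), 2), 49623)) = Mul(Add(Mul(56, 49), -16477), Add(Pow(Add(8, 66), 2), 49623)) = Mul(Add(2744, -16477), Add(Pow(74, 2), 49623)) = Mul(-13733, Add(5476, 49623)) = Mul(-13733, 55099) = -756674567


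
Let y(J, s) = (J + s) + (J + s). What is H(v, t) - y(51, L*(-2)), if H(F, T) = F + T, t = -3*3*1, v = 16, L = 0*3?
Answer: -95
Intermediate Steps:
L = 0
t = -9 (t = -9*1 = -9)
y(J, s) = 2*J + 2*s
H(v, t) - y(51, L*(-2)) = (16 - 9) - (2*51 + 2*(0*(-2))) = 7 - (102 + 2*0) = 7 - (102 + 0) = 7 - 1*102 = 7 - 102 = -95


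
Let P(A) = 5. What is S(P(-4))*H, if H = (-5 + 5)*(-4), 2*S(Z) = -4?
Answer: 0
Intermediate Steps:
S(Z) = -2 (S(Z) = (1/2)*(-4) = -2)
H = 0 (H = 0*(-4) = 0)
S(P(-4))*H = -2*0 = 0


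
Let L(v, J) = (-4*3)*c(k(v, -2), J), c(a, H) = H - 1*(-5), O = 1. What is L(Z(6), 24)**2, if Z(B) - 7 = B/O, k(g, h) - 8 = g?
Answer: 121104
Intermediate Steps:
k(g, h) = 8 + g
Z(B) = 7 + B (Z(B) = 7 + B/1 = 7 + B*1 = 7 + B)
c(a, H) = 5 + H (c(a, H) = H + 5 = 5 + H)
L(v, J) = -60 - 12*J (L(v, J) = (-4*3)*(5 + J) = -12*(5 + J) = -60 - 12*J)
L(Z(6), 24)**2 = (-60 - 12*24)**2 = (-60 - 288)**2 = (-348)**2 = 121104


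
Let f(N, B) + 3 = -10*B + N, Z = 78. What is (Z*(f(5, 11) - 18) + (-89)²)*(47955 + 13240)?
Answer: -116698865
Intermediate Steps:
f(N, B) = -3 + N - 10*B (f(N, B) = -3 + (-10*B + N) = -3 + (N - 10*B) = -3 + N - 10*B)
(Z*(f(5, 11) - 18) + (-89)²)*(47955 + 13240) = (78*((-3 + 5 - 10*11) - 18) + (-89)²)*(47955 + 13240) = (78*((-3 + 5 - 110) - 18) + 7921)*61195 = (78*(-108 - 18) + 7921)*61195 = (78*(-126) + 7921)*61195 = (-9828 + 7921)*61195 = -1907*61195 = -116698865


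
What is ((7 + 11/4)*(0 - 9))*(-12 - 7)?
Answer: 6669/4 ≈ 1667.3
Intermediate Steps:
((7 + 11/4)*(0 - 9))*(-12 - 7) = ((7 + 11*(¼))*(-9))*(-19) = ((7 + 11/4)*(-9))*(-19) = ((39/4)*(-9))*(-19) = -351/4*(-19) = 6669/4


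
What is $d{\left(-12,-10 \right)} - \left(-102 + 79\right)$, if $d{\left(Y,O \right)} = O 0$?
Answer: $23$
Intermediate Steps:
$d{\left(Y,O \right)} = 0$
$d{\left(-12,-10 \right)} - \left(-102 + 79\right) = 0 - \left(-102 + 79\right) = 0 - -23 = 0 + 23 = 23$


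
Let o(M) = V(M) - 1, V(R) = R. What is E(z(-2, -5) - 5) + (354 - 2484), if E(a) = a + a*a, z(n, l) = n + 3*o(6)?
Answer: -2058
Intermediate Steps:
o(M) = -1 + M (o(M) = M - 1 = -1 + M)
z(n, l) = 15 + n (z(n, l) = n + 3*(-1 + 6) = n + 3*5 = n + 15 = 15 + n)
E(a) = a + a²
E(z(-2, -5) - 5) + (354 - 2484) = ((15 - 2) - 5)*(1 + ((15 - 2) - 5)) + (354 - 2484) = (13 - 5)*(1 + (13 - 5)) - 2130 = 8*(1 + 8) - 2130 = 8*9 - 2130 = 72 - 2130 = -2058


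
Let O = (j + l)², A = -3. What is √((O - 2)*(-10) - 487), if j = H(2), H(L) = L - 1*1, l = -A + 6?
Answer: 3*I*√163 ≈ 38.301*I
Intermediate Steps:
l = 9 (l = -1*(-3) + 6 = 3 + 6 = 9)
H(L) = -1 + L (H(L) = L - 1 = -1 + L)
j = 1 (j = -1 + 2 = 1)
O = 100 (O = (1 + 9)² = 10² = 100)
√((O - 2)*(-10) - 487) = √((100 - 2)*(-10) - 487) = √(98*(-10) - 487) = √(-980 - 487) = √(-1467) = 3*I*√163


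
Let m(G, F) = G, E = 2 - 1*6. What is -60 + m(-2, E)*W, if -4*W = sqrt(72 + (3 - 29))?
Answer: -60 + sqrt(46)/2 ≈ -56.609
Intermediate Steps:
E = -4 (E = 2 - 6 = -4)
W = -sqrt(46)/4 (W = -sqrt(72 + (3 - 29))/4 = -sqrt(72 - 26)/4 = -sqrt(46)/4 ≈ -1.6956)
-60 + m(-2, E)*W = -60 - (-1)*sqrt(46)/2 = -60 + sqrt(46)/2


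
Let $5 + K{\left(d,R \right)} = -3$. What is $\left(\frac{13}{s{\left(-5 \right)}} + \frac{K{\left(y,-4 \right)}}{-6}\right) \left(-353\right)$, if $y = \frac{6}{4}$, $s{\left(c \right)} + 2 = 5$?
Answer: $- \frac{6001}{3} \approx -2000.3$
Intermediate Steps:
$s{\left(c \right)} = 3$ ($s{\left(c \right)} = -2 + 5 = 3$)
$y = \frac{3}{2}$ ($y = 6 \cdot \frac{1}{4} = \frac{3}{2} \approx 1.5$)
$K{\left(d,R \right)} = -8$ ($K{\left(d,R \right)} = -5 - 3 = -8$)
$\left(\frac{13}{s{\left(-5 \right)}} + \frac{K{\left(y,-4 \right)}}{-6}\right) \left(-353\right) = \left(\frac{13}{3} - \frac{8}{-6}\right) \left(-353\right) = \left(13 \cdot \frac{1}{3} - - \frac{4}{3}\right) \left(-353\right) = \left(\frac{13}{3} + \frac{4}{3}\right) \left(-353\right) = \frac{17}{3} \left(-353\right) = - \frac{6001}{3}$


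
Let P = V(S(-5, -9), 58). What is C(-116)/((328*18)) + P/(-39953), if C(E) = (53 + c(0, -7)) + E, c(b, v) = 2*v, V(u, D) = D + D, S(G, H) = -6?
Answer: -3761245/235882512 ≈ -0.015945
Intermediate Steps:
V(u, D) = 2*D
P = 116 (P = 2*58 = 116)
C(E) = 39 + E (C(E) = (53 + 2*(-7)) + E = (53 - 14) + E = 39 + E)
C(-116)/((328*18)) + P/(-39953) = (39 - 116)/((328*18)) + 116/(-39953) = -77/5904 + 116*(-1/39953) = -77*1/5904 - 116/39953 = -77/5904 - 116/39953 = -3761245/235882512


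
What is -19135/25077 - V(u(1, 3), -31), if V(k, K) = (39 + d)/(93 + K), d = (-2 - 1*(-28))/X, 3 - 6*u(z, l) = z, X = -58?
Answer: -31220408/22544223 ≈ -1.3849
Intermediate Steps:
u(z, l) = 1/2 - z/6
d = -13/29 (d = (-2 - 1*(-28))/(-58) = (-2 + 28)*(-1/58) = 26*(-1/58) = -13/29 ≈ -0.44828)
V(k, K) = 1118/(29*(93 + K)) (V(k, K) = (39 - 13/29)/(93 + K) = 1118/(29*(93 + K)))
-19135/25077 - V(u(1, 3), -31) = -19135/25077 - 1118/(29*(93 - 31)) = -19135*1/25077 - 1118/(29*62) = -19135/25077 - 1118/(29*62) = -19135/25077 - 1*559/899 = -19135/25077 - 559/899 = -31220408/22544223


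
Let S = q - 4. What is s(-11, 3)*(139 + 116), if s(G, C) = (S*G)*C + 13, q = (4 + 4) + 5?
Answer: -72420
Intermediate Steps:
q = 13 (q = 8 + 5 = 13)
S = 9 (S = 13 - 4 = 9)
s(G, C) = 13 + 9*C*G (s(G, C) = (9*G)*C + 13 = 9*C*G + 13 = 13 + 9*C*G)
s(-11, 3)*(139 + 116) = (13 + 9*3*(-11))*(139 + 116) = (13 - 297)*255 = -284*255 = -72420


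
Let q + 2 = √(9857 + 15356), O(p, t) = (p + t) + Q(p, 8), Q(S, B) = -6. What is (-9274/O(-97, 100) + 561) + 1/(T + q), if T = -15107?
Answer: 833669421983/228256668 - √25213/228256668 ≈ 3652.3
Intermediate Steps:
O(p, t) = -6 + p + t (O(p, t) = (p + t) - 6 = -6 + p + t)
q = -2 + √25213 (q = -2 + √(9857 + 15356) = -2 + √25213 ≈ 156.79)
(-9274/O(-97, 100) + 561) + 1/(T + q) = (-9274/(-6 - 97 + 100) + 561) + 1/(-15107 + (-2 + √25213)) = (-9274/(-3) + 561) + 1/(-15109 + √25213) = (-9274*(-⅓) + 561) + 1/(-15109 + √25213) = (9274/3 + 561) + 1/(-15109 + √25213) = 10957/3 + 1/(-15109 + √25213)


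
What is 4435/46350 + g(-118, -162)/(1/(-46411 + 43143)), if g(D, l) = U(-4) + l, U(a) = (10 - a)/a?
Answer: 5013717467/9270 ≈ 5.4085e+5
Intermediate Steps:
U(a) = (10 - a)/a
g(D, l) = -7/2 + l (g(D, l) = (10 - 1*(-4))/(-4) + l = -(10 + 4)/4 + l = -¼*14 + l = -7/2 + l)
4435/46350 + g(-118, -162)/(1/(-46411 + 43143)) = 4435/46350 + (-7/2 - 162)/(1/(-46411 + 43143)) = 4435*(1/46350) - 331/(2*(1/(-3268))) = 887/9270 - 331/(2*(-1/3268)) = 887/9270 - 331/2*(-3268) = 887/9270 + 540854 = 5013717467/9270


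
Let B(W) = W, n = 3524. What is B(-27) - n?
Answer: -3551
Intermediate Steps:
B(-27) - n = -27 - 1*3524 = -27 - 3524 = -3551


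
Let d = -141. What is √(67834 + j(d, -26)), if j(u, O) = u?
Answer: √67693 ≈ 260.18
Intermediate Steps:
√(67834 + j(d, -26)) = √(67834 - 141) = √67693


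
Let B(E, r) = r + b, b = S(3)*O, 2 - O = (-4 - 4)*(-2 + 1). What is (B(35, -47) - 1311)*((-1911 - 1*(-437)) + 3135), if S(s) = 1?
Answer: -2265604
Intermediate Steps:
O = -6 (O = 2 - (-4 - 4)*(-2 + 1) = 2 - (-8)*(-1) = 2 - 1*8 = 2 - 8 = -6)
b = -6 (b = 1*(-6) = -6)
B(E, r) = -6 + r (B(E, r) = r - 6 = -6 + r)
(B(35, -47) - 1311)*((-1911 - 1*(-437)) + 3135) = ((-6 - 47) - 1311)*((-1911 - 1*(-437)) + 3135) = (-53 - 1311)*((-1911 + 437) + 3135) = -1364*(-1474 + 3135) = -1364*1661 = -2265604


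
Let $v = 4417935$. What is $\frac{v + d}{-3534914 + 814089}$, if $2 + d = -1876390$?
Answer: $- \frac{2541543}{2720825} \approx -0.93411$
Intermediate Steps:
$d = -1876392$ ($d = -2 - 1876390 = -1876392$)
$\frac{v + d}{-3534914 + 814089} = \frac{4417935 - 1876392}{-3534914 + 814089} = \frac{2541543}{-2720825} = 2541543 \left(- \frac{1}{2720825}\right) = - \frac{2541543}{2720825}$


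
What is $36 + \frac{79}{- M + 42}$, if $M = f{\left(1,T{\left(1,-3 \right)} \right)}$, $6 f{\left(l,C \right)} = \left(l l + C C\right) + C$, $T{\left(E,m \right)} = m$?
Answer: $\frac{9294}{245} \approx 37.935$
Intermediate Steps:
$f{\left(l,C \right)} = \frac{C}{6} + \frac{C^{2}}{6} + \frac{l^{2}}{6}$ ($f{\left(l,C \right)} = \frac{\left(l l + C C\right) + C}{6} = \frac{\left(l^{2} + C^{2}\right) + C}{6} = \frac{\left(C^{2} + l^{2}\right) + C}{6} = \frac{C + C^{2} + l^{2}}{6} = \frac{C}{6} + \frac{C^{2}}{6} + \frac{l^{2}}{6}$)
$M = \frac{7}{6}$ ($M = \frac{1}{6} \left(-3\right) + \frac{\left(-3\right)^{2}}{6} + \frac{1^{2}}{6} = - \frac{1}{2} + \frac{1}{6} \cdot 9 + \frac{1}{6} \cdot 1 = - \frac{1}{2} + \frac{3}{2} + \frac{1}{6} = \frac{7}{6} \approx 1.1667$)
$36 + \frac{79}{- M + 42} = 36 + \frac{79}{\left(-1\right) \frac{7}{6} + 42} = 36 + \frac{79}{- \frac{7}{6} + 42} = 36 + \frac{79}{\frac{245}{6}} = 36 + 79 \cdot \frac{6}{245} = 36 + \frac{474}{245} = \frac{9294}{245}$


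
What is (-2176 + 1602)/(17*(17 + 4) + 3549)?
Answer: -41/279 ≈ -0.14695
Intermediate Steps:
(-2176 + 1602)/(17*(17 + 4) + 3549) = -574/(17*21 + 3549) = -574/(357 + 3549) = -574/3906 = -574*1/3906 = -41/279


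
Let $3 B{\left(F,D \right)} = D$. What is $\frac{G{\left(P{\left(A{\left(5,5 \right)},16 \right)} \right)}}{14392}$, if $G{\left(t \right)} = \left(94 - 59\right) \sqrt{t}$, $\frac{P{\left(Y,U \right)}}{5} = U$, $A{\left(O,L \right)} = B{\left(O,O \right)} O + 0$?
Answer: $\frac{5 \sqrt{5}}{514} \approx 0.021752$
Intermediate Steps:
$B{\left(F,D \right)} = \frac{D}{3}$
$A{\left(O,L \right)} = \frac{O^{2}}{3}$ ($A{\left(O,L \right)} = \frac{O}{3} O + 0 = \frac{O^{2}}{3} + 0 = \frac{O^{2}}{3}$)
$P{\left(Y,U \right)} = 5 U$
$G{\left(t \right)} = 35 \sqrt{t}$ ($G{\left(t \right)} = \left(94 - 59\right) \sqrt{t} = 35 \sqrt{t}$)
$\frac{G{\left(P{\left(A{\left(5,5 \right)},16 \right)} \right)}}{14392} = \frac{35 \sqrt{5 \cdot 16}}{14392} = 35 \sqrt{80} \cdot \frac{1}{14392} = 35 \cdot 4 \sqrt{5} \cdot \frac{1}{14392} = 140 \sqrt{5} \cdot \frac{1}{14392} = \frac{5 \sqrt{5}}{514}$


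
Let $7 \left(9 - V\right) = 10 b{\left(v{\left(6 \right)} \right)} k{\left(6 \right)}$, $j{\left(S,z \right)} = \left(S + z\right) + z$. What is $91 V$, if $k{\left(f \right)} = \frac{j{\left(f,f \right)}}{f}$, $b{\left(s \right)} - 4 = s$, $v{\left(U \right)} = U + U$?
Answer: $-5421$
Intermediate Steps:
$v{\left(U \right)} = 2 U$
$j{\left(S,z \right)} = S + 2 z$
$b{\left(s \right)} = 4 + s$
$k{\left(f \right)} = 3$ ($k{\left(f \right)} = \frac{f + 2 f}{f} = \frac{3 f}{f} = 3$)
$V = - \frac{417}{7}$ ($V = 9 - \frac{10 \left(4 + 2 \cdot 6\right) 3}{7} = 9 - \frac{10 \left(4 + 12\right) 3}{7} = 9 - \frac{10 \cdot 16 \cdot 3}{7} = 9 - \frac{160 \cdot 3}{7} = 9 - \frac{480}{7} = - \frac{417}{7} \approx -59.571$)
$91 V = 91 \left(- \frac{417}{7}\right) = -5421$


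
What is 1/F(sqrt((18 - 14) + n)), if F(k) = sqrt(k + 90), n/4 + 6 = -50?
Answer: sqrt(2)/(2*sqrt(45 + I*sqrt(55))) ≈ 0.10436 - 0.0085416*I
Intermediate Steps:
n = -224 (n = -24 + 4*(-50) = -24 - 200 = -224)
F(k) = sqrt(90 + k)
1/F(sqrt((18 - 14) + n)) = 1/(sqrt(90 + sqrt((18 - 14) - 224))) = 1/(sqrt(90 + sqrt(4 - 224))) = 1/(sqrt(90 + sqrt(-220))) = 1/(sqrt(90 + 2*I*sqrt(55))) = 1/sqrt(90 + 2*I*sqrt(55))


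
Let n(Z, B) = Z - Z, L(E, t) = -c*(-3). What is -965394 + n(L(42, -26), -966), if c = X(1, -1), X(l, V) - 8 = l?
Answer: -965394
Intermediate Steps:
X(l, V) = 8 + l
c = 9 (c = 8 + 1 = 9)
L(E, t) = 27 (L(E, t) = -1*9*(-3) = -9*(-3) = 27)
n(Z, B) = 0
-965394 + n(L(42, -26), -966) = -965394 + 0 = -965394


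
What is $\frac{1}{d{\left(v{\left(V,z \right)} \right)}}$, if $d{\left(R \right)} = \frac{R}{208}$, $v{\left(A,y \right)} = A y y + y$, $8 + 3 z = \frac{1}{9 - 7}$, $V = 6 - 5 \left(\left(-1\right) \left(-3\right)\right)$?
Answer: $- \frac{832}{235} \approx -3.5404$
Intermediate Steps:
$V = -9$ ($V = 6 - 15 = -9$)
$z = - \frac{5}{2}$ ($z = - \frac{8}{3} + \frac{1}{3 \left(9 - 7\right)} = - \frac{8}{3} + \frac{1}{3 \cdot 2} = - \frac{8}{3} + \frac{1}{3} \cdot \frac{1}{2} = - \frac{8}{3} + \frac{1}{6} = - \frac{5}{2} \approx -2.5$)
$v{\left(A,y \right)} = y + A y^{2}$ ($v{\left(A,y \right)} = A y^{2} + y = y + A y^{2}$)
$d{\left(R \right)} = \frac{R}{208}$ ($d{\left(R \right)} = R \frac{1}{208} = \frac{R}{208}$)
$\frac{1}{d{\left(v{\left(V,z \right)} \right)}} = \frac{1}{\frac{1}{208} \left(- \frac{5 \left(1 - - \frac{45}{2}\right)}{2}\right)} = \frac{1}{\frac{1}{208} \left(- \frac{5 \left(1 + \frac{45}{2}\right)}{2}\right)} = \frac{1}{\frac{1}{208} \left(\left(- \frac{5}{2}\right) \frac{47}{2}\right)} = \frac{1}{\frac{1}{208} \left(- \frac{235}{4}\right)} = \frac{1}{- \frac{235}{832}} = - \frac{832}{235}$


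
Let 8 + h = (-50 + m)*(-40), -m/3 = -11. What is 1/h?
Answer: 1/672 ≈ 0.0014881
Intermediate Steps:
m = 33 (m = -3*(-11) = 33)
h = 672 (h = -8 + (-50 + 33)*(-40) = -8 - 17*(-40) = -8 + 680 = 672)
1/h = 1/672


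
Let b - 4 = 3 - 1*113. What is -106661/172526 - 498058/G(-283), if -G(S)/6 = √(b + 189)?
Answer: -106661/172526 + 249029*√83/249 ≈ 9110.9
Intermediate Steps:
b = -106 (b = 4 + (3 - 1*113) = 4 + (3 - 113) = 4 - 110 = -106)
G(S) = -6*√83 (G(S) = -6*√(-106 + 189) = -6*√83)
-106661/172526 - 498058/G(-283) = -106661/172526 - 498058*(-√83/498) = -106661*1/172526 - (-249029)*√83/249 = -106661/172526 + 249029*√83/249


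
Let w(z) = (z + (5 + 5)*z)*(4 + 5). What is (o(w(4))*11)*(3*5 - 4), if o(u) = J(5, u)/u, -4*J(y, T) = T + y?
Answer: -4411/144 ≈ -30.632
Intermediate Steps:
J(y, T) = -T/4 - y/4 (J(y, T) = -(T + y)/4 = -T/4 - y/4)
w(z) = 99*z (w(z) = (z + 10*z)*9 = (11*z)*9 = 99*z)
o(u) = (-5/4 - u/4)/u (o(u) = (-u/4 - ¼*5)/u = (-u/4 - 5/4)/u = (-5/4 - u/4)/u)
(o(w(4))*11)*(3*5 - 4) = (((-5 - 99*4)/(4*((99*4))))*11)*(3*5 - 4) = (((¼)*(-5 - 1*396)/396)*11)*(15 - 4) = (((¼)*(1/396)*(-5 - 396))*11)*11 = (((¼)*(1/396)*(-401))*11)*11 = -401/1584*11*11 = -401/144*11 = -4411/144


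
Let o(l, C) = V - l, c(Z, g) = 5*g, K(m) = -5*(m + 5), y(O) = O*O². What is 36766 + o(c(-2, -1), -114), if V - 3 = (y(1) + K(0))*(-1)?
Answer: 36798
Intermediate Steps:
y(O) = O³
K(m) = -25 - 5*m (K(m) = -5*(5 + m) = -25 - 5*m)
V = 27 (V = 3 + (1³ + (-25 - 5*0))*(-1) = 3 + (1 + (-25 + 0))*(-1) = 3 + (1 - 25)*(-1) = 3 - 24*(-1) = 3 + 24 = 27)
o(l, C) = 27 - l
36766 + o(c(-2, -1), -114) = 36766 + (27 - 5*(-1)) = 36766 + (27 - 1*(-5)) = 36766 + (27 + 5) = 36766 + 32 = 36798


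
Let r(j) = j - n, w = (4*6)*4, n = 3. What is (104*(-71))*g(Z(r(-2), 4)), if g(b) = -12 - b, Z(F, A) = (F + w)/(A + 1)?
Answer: 1114984/5 ≈ 2.2300e+5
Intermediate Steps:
w = 96 (w = 24*4 = 96)
r(j) = -3 + j (r(j) = j - 1*3 = j - 3 = -3 + j)
Z(F, A) = (96 + F)/(1 + A) (Z(F, A) = (F + 96)/(A + 1) = (96 + F)/(1 + A))
(104*(-71))*g(Z(r(-2), 4)) = (104*(-71))*(-12 - (96 + (-3 - 2))/(1 + 4)) = -7384*(-12 - (96 - 5)/5) = -7384*(-12 - 91/5) = -7384*(-151/5) = 1114984/5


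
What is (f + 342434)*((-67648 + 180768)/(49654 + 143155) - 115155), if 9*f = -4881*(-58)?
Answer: -246576024064700/5727 ≈ -4.3055e+10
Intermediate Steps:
f = 94366/3 (f = (-4881*(-58))/9 = (1/9)*283098 = 94366/3 ≈ 31455.)
(f + 342434)*((-67648 + 180768)/(49654 + 143155) - 115155) = (94366/3 + 342434)*((-67648 + 180768)/(49654 + 143155) - 115155) = 1121668*(113120/192809 - 115155)/3 = 1121668*(113120*(1/192809) - 115155)/3 = 1121668*(1120/1909 - 115155)/3 = (1121668/3)*(-219829775/1909) = -246576024064700/5727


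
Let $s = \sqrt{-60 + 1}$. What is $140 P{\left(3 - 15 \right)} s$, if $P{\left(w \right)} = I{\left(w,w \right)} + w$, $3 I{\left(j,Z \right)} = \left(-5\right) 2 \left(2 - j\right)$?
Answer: $- \frac{24640 i \sqrt{59}}{3} \approx - 63088.0 i$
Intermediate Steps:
$s = i \sqrt{59}$ ($s = \sqrt{-59} = i \sqrt{59} \approx 7.6811 i$)
$I{\left(j,Z \right)} = - \frac{20}{3} + \frac{10 j}{3}$ ($I{\left(j,Z \right)} = \frac{\left(-5\right) 2 \left(2 - j\right)}{3} = \frac{\left(-10\right) \left(2 - j\right)}{3} = \frac{-20 + 10 j}{3} = - \frac{20}{3} + \frac{10 j}{3}$)
$P{\left(w \right)} = - \frac{20}{3} + \frac{13 w}{3}$ ($P{\left(w \right)} = \left(- \frac{20}{3} + \frac{10 w}{3}\right) + w = - \frac{20}{3} + \frac{13 w}{3}$)
$140 P{\left(3 - 15 \right)} s = 140 \left(- \frac{20}{3} + \frac{13 \left(3 - 15\right)}{3}\right) i \sqrt{59} = 140 \left(- \frac{20}{3} + \frac{13}{3} \left(-12\right)\right) i \sqrt{59} = 140 \left(- \frac{20}{3} - 52\right) i \sqrt{59} = 140 \left(- \frac{176}{3}\right) i \sqrt{59} = - \frac{24640 i \sqrt{59}}{3}$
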